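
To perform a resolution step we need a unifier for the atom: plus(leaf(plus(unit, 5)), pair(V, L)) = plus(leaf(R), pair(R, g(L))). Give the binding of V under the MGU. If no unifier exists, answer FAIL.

Decompose plus/2: leaf(plus(unit, 5)) = leaf(R),  pair(V, L) = pair(R, g(L)).
Decompose leaf/1: plus(unit, 5) = R.
Bind R := plus(unit, 5); substituting into the remaining equation gives: pair(V, L) = pair(plus(unit, 5), g(L)).
Decompose pair/2: V = plus(unit, 5),  L = g(L).
Bind V := plus(unit, 5); no other remaining equation mentions V.
Occurs check fails: L occurs in g(L); the equation L = g(L) has no finite solution.

FAIL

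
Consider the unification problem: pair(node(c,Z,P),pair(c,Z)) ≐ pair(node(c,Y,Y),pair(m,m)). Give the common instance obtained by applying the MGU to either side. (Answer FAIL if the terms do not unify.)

FAIL

Decompose pair/2: node(c,Z,P) ≐ node(c,Y,Y),  pair(c,Z) ≐ pair(m,m).
Decompose node/3: c ≐ c,  Z ≐ Y,  P ≐ Y.
Delete trivial equation c ≐ c.
Bind Z := Y; substituting into the one remaining equation that mentions Z gives: pair(c,Y) ≐ pair(m,m).
Bind P := Y; no other remaining equation mentions P.
Decompose pair/2: c ≐ m,  Y ≐ m.
Clash: constants c and m differ; no unifier exists.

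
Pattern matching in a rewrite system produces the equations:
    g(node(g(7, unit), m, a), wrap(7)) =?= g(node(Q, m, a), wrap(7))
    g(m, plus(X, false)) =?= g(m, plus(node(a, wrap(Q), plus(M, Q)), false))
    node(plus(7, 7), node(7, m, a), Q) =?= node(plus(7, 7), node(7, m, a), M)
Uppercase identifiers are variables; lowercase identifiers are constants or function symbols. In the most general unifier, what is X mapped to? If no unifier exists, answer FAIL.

Decompose g/2: node(g(7, unit), m, a) =?= node(Q, m, a),  wrap(7) =?= wrap(7).
Decompose node/3: g(7, unit) =?= Q,  m =?= m,  a =?= a.
Bind Q := g(7, unit); substituting into the 2 remaining equations that mention Q gives: g(m, plus(X, false)) =?= g(m, plus(node(a, wrap(g(7, unit)), plus(M, g(7, unit))), false)),  node(plus(7, 7), node(7, m, a), g(7, unit)) =?= node(plus(7, 7), node(7, m, a), M).
Delete trivial equation m =?= m.
Delete trivial equation a =?= a.
Delete trivial equation wrap(7) =?= wrap(7).
Decompose g/2: m =?= m,  plus(X, false) =?= plus(node(a, wrap(g(7, unit)), plus(M, g(7, unit))), false).
Delete trivial equation m =?= m.
Decompose plus/2: X =?= node(a, wrap(g(7, unit)), plus(M, g(7, unit))),  false =?= false.
Bind X := node(a, wrap(g(7, unit)), plus(M, g(7, unit))); no other remaining equation mentions X.
Delete trivial equation false =?= false.
Decompose node/3: plus(7, 7) =?= plus(7, 7),  node(7, m, a) =?= node(7, m, a),  g(7, unit) =?= M.
Delete trivial equation plus(7, 7) =?= plus(7, 7).
Delete trivial equation node(7, m, a) =?= node(7, m, a).
Bind M := g(7, unit). Substituting into the earlier binding gives X := node(a, wrap(g(7, unit)), plus(g(7, unit), g(7, unit))).
MGU = { Q := g(7, unit), X := node(a, wrap(g(7, unit)), plus(g(7, unit), g(7, unit))), M := g(7, unit) }, so X := node(a, wrap(g(7, unit)), plus(g(7, unit), g(7, unit))).

node(a, wrap(g(7, unit)), plus(g(7, unit), g(7, unit)))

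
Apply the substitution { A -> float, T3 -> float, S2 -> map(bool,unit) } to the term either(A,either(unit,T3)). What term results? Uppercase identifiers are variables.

either(float,either(unit,float))

Replace each occurrence of A with float.
Replace each occurrence of T3 with float.
Result: either(float,either(unit,float)).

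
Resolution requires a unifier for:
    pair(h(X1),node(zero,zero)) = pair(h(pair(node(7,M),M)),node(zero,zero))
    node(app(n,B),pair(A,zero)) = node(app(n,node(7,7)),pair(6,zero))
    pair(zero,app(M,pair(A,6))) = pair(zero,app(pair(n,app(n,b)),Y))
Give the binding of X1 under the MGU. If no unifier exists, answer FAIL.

Decompose pair/2: h(X1) = h(pair(node(7,M),M)),  node(zero,zero) = node(zero,zero).
Decompose h/1: X1 = pair(node(7,M),M).
Bind X1 := pair(node(7,M),M); no other remaining equation mentions X1.
Delete trivial equation node(zero,zero) = node(zero,zero).
Decompose node/2: app(n,B) = app(n,node(7,7)),  pair(A,zero) = pair(6,zero).
Decompose app/2: n = n,  B = node(7,7).
Delete trivial equation n = n.
Bind B := node(7,7); no other remaining equation mentions B.
Decompose pair/2: A = 6,  zero = zero.
Bind A := 6; substituting into the one remaining equation that mentions A gives: pair(zero,app(M,pair(6,6))) = pair(zero,app(pair(n,app(n,b)),Y)).
Delete trivial equation zero = zero.
Decompose pair/2: zero = zero,  app(M,pair(6,6)) = app(pair(n,app(n,b)),Y).
Delete trivial equation zero = zero.
Decompose app/2: M = pair(n,app(n,b)),  pair(6,6) = Y.
Bind M := pair(n,app(n,b)); no other remaining equation mentions M. Substituting into the earlier binding gives X1 := pair(node(7,pair(n,app(n,b))),pair(n,app(n,b))).
Bind Y := pair(6,6).
MGU = { X1 -> pair(node(7,pair(n,app(n,b))),pair(n,app(n,b))), B -> node(7,7), A -> 6, M -> pair(n,app(n,b)), Y -> pair(6,6) }, so X1 -> pair(node(7,pair(n,app(n,b))),pair(n,app(n,b))).

pair(node(7,pair(n,app(n,b))),pair(n,app(n,b)))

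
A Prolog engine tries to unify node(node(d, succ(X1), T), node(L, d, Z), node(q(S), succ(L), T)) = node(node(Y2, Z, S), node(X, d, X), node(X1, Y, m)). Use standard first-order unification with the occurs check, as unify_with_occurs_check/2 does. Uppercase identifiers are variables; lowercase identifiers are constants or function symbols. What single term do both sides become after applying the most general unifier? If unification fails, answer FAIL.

node(node(d, succ(q(m)), m), node(succ(q(m)), d, succ(q(m))), node(q(m), succ(succ(q(m))), m))

Decompose node/3: node(d, succ(X1), T) = node(Y2, Z, S),  node(L, d, Z) = node(X, d, X),  node(q(S), succ(L), T) = node(X1, Y, m).
Decompose node/3: d = Y2,  succ(X1) = Z,  T = S.
Bind Y2 := d; no other remaining equation mentions Y2.
Bind Z := succ(X1); substituting into the one remaining equation that mentions Z gives: node(L, d, succ(X1)) = node(X, d, X).
Bind T := S; substituting into the one remaining equation that mentions T gives: node(q(S), succ(L), S) = node(X1, Y, m).
Decompose node/3: L = X,  d = d,  succ(X1) = X.
Bind L := X; substituting into the one remaining equation that mentions L gives: node(q(S), succ(X), S) = node(X1, Y, m).
Delete trivial equation d = d.
Bind X := succ(X1); substituting into the remaining equation gives: node(q(S), succ(succ(X1)), S) = node(X1, Y, m). Substituting into the earlier binding gives L := succ(X1).
Decompose node/3: q(S) = X1,  succ(succ(X1)) = Y,  S = m.
Bind X1 := q(S); substituting into the one remaining equation that mentions X1 gives: succ(succ(q(S))) = Y. Substituting into the earlier bindings gives Z := succ(q(S)), L := succ(q(S)), X := succ(q(S)).
Bind Y := succ(succ(q(S))); no other remaining equation mentions Y.
Bind S := m. Substituting into the earlier bindings gives Z := succ(q(m)), T := m, L := succ(q(m)), X := succ(q(m)), X1 := q(m), Y := succ(succ(q(m))).
Applying the MGU to either side gives node(node(d, succ(q(m)), m), node(succ(q(m)), d, succ(q(m))), node(q(m), succ(succ(q(m))), m)).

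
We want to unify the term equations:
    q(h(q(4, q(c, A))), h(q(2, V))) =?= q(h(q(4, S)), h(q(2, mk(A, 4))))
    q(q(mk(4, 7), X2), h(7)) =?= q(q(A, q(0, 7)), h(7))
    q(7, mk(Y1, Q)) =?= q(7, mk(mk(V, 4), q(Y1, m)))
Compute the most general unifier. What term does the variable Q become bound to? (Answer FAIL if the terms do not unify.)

Decompose q/2: h(q(4, q(c, A))) =?= h(q(4, S)),  h(q(2, V)) =?= h(q(2, mk(A, 4))).
Decompose h/1: q(4, q(c, A)) =?= q(4, S).
Decompose q/2: 4 =?= 4,  q(c, A) =?= S.
Delete trivial equation 4 =?= 4.
Bind S := q(c, A); no other remaining equation mentions S.
Decompose h/1: q(2, V) =?= q(2, mk(A, 4)).
Decompose q/2: 2 =?= 2,  V =?= mk(A, 4).
Delete trivial equation 2 =?= 2.
Bind V := mk(A, 4); substituting into the one remaining equation that mentions V gives: q(7, mk(Y1, Q)) =?= q(7, mk(mk(mk(A, 4), 4), q(Y1, m))).
Decompose q/2: q(mk(4, 7), X2) =?= q(A, q(0, 7)),  h(7) =?= h(7).
Decompose q/2: mk(4, 7) =?= A,  X2 =?= q(0, 7).
Bind A := mk(4, 7); substituting into the one remaining equation that mentions A gives: q(7, mk(Y1, Q)) =?= q(7, mk(mk(mk(mk(4, 7), 4), 4), q(Y1, m))). Substituting into the earlier bindings gives S := q(c, mk(4, 7)), V := mk(mk(4, 7), 4).
Bind X2 := q(0, 7); no other remaining equation mentions X2.
Delete trivial equation h(7) =?= h(7).
Decompose q/2: 7 =?= 7,  mk(Y1, Q) =?= mk(mk(mk(mk(4, 7), 4), 4), q(Y1, m)).
Delete trivial equation 7 =?= 7.
Decompose mk/2: Y1 =?= mk(mk(mk(4, 7), 4), 4),  Q =?= q(Y1, m).
Bind Y1 := mk(mk(mk(4, 7), 4), 4); substituting into the remaining equation gives: Q =?= q(mk(mk(mk(4, 7), 4), 4), m).
Bind Q := q(mk(mk(mk(4, 7), 4), 4), m).
MGU = { S -> q(c, mk(4, 7)), V -> mk(mk(4, 7), 4), A -> mk(4, 7), X2 -> q(0, 7), Y1 -> mk(mk(mk(4, 7), 4), 4), Q -> q(mk(mk(mk(4, 7), 4), 4), m) }, so Q -> q(mk(mk(mk(4, 7), 4), 4), m).

q(mk(mk(mk(4, 7), 4), 4), m)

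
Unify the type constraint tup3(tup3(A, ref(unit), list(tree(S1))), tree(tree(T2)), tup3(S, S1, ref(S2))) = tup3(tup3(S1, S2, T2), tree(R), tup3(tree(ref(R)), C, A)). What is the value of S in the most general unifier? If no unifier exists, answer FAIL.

Decompose tup3/3: tup3(A, ref(unit), list(tree(S1))) = tup3(S1, S2, T2),  tree(tree(T2)) = tree(R),  tup3(S, S1, ref(S2)) = tup3(tree(ref(R)), C, A).
Decompose tup3/3: A = S1,  ref(unit) = S2,  list(tree(S1)) = T2.
Bind A := S1; substituting into the one remaining equation that mentions A gives: tup3(S, S1, ref(S2)) = tup3(tree(ref(R)), C, S1).
Bind S2 := ref(unit); substituting into the one remaining equation that mentions S2 gives: tup3(S, S1, ref(ref(unit))) = tup3(tree(ref(R)), C, S1).
Bind T2 := list(tree(S1)); substituting into the one remaining equation that mentions T2 gives: tree(tree(list(tree(S1)))) = tree(R).
Decompose tree/1: tree(list(tree(S1))) = R.
Bind R := tree(list(tree(S1))); substituting into the remaining equation gives: tup3(S, S1, ref(ref(unit))) = tup3(tree(ref(tree(list(tree(S1))))), C, S1).
Decompose tup3/3: S = tree(ref(tree(list(tree(S1))))),  S1 = C,  ref(ref(unit)) = S1.
Bind S := tree(ref(tree(list(tree(S1))))); no other remaining equation mentions S.
Bind S1 := C; substituting into the remaining equation gives: ref(ref(unit)) = C. Substituting into the earlier bindings gives A := C, T2 := list(tree(C)), R := tree(list(tree(C))), S := tree(ref(tree(list(tree(C))))).
Bind C := ref(ref(unit)). Substituting into the earlier bindings gives A := ref(ref(unit)), T2 := list(tree(ref(ref(unit)))), R := tree(list(tree(ref(ref(unit))))), S := tree(ref(tree(list(tree(ref(ref(unit))))))), S1 := ref(ref(unit)).
MGU = { A -> ref(ref(unit)), S2 -> ref(unit), T2 -> list(tree(ref(ref(unit)))), R -> tree(list(tree(ref(ref(unit))))), S -> tree(ref(tree(list(tree(ref(ref(unit))))))), S1 -> ref(ref(unit)), C -> ref(ref(unit)) }, so S -> tree(ref(tree(list(tree(ref(ref(unit))))))).

tree(ref(tree(list(tree(ref(ref(unit)))))))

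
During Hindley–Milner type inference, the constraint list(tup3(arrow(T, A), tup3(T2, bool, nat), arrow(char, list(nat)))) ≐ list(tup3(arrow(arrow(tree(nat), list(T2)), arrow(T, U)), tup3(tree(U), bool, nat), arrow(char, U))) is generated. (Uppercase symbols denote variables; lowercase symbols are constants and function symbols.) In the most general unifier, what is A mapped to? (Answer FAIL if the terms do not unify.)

arrow(arrow(tree(nat), list(tree(list(nat)))), list(nat))

Decompose list/1: tup3(arrow(T, A), tup3(T2, bool, nat), arrow(char, list(nat))) ≐ tup3(arrow(arrow(tree(nat), list(T2)), arrow(T, U)), tup3(tree(U), bool, nat), arrow(char, U)).
Decompose tup3/3: arrow(T, A) ≐ arrow(arrow(tree(nat), list(T2)), arrow(T, U)),  tup3(T2, bool, nat) ≐ tup3(tree(U), bool, nat),  arrow(char, list(nat)) ≐ arrow(char, U).
Decompose arrow/2: T ≐ arrow(tree(nat), list(T2)),  A ≐ arrow(T, U).
Bind T := arrow(tree(nat), list(T2)); substituting into the one remaining equation that mentions T gives: A ≐ arrow(arrow(tree(nat), list(T2)), U).
Bind A := arrow(arrow(tree(nat), list(T2)), U); no other remaining equation mentions A.
Decompose tup3/3: T2 ≐ tree(U),  bool ≐ bool,  nat ≐ nat.
Bind T2 := tree(U); no other remaining equation mentions T2. Substituting into the earlier bindings gives T := arrow(tree(nat), list(tree(U))), A := arrow(arrow(tree(nat), list(tree(U))), U).
Delete trivial equation bool ≐ bool.
Delete trivial equation nat ≐ nat.
Decompose arrow/2: char ≐ char,  list(nat) ≐ U.
Delete trivial equation char ≐ char.
Bind U := list(nat). Substituting into the earlier bindings gives T := arrow(tree(nat), list(tree(list(nat)))), A := arrow(arrow(tree(nat), list(tree(list(nat)))), list(nat)), T2 := tree(list(nat)).
MGU = { T := arrow(tree(nat), list(tree(list(nat)))), A := arrow(arrow(tree(nat), list(tree(list(nat)))), list(nat)), T2 := tree(list(nat)), U := list(nat) }, so A := arrow(arrow(tree(nat), list(tree(list(nat)))), list(nat)).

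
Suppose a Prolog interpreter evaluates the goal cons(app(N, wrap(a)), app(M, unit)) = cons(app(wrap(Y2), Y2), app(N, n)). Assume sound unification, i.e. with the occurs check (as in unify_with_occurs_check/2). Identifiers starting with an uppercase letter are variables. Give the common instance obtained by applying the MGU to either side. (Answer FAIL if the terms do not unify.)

FAIL

Decompose cons/2: app(N, wrap(a)) = app(wrap(Y2), Y2),  app(M, unit) = app(N, n).
Decompose app/2: N = wrap(Y2),  wrap(a) = Y2.
Bind N := wrap(Y2); substituting into the one remaining equation that mentions N gives: app(M, unit) = app(wrap(Y2), n).
Bind Y2 := wrap(a); substituting into the remaining equation gives: app(M, unit) = app(wrap(wrap(a)), n). Substituting into the earlier binding gives N := wrap(wrap(a)).
Decompose app/2: M = wrap(wrap(a)),  unit = n.
Bind M := wrap(wrap(a)); no other remaining equation mentions M.
Clash: constants unit and n differ; no unifier exists.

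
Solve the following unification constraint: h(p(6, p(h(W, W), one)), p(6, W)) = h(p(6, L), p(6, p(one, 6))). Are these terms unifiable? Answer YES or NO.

Decompose h/2: p(6, p(h(W, W), one)) = p(6, L),  p(6, W) = p(6, p(one, 6)).
Decompose p/2: 6 = 6,  p(h(W, W), one) = L.
Delete trivial equation 6 = 6.
Bind L := p(h(W, W), one); no other remaining equation mentions L.
Decompose p/2: 6 = 6,  W = p(one, 6).
Delete trivial equation 6 = 6.
Bind W := p(one, 6). Substituting into the earlier binding gives L := p(h(p(one, 6), p(one, 6)), one).
No equations remain and no clash or occurs-check failure arose, so a unifier exists.

YES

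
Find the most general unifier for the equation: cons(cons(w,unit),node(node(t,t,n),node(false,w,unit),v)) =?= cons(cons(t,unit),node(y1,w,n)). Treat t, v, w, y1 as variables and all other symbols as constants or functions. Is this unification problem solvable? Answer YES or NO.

Decompose cons/2: cons(w,unit) =?= cons(t,unit),  node(node(t,t,n),node(false,w,unit),v) =?= node(y1,w,n).
Decompose cons/2: w =?= t,  unit =?= unit.
Bind w := t; substituting into the one remaining equation that mentions w gives: node(node(t,t,n),node(false,t,unit),v) =?= node(y1,t,n).
Delete trivial equation unit =?= unit.
Decompose node/3: node(t,t,n) =?= y1,  node(false,t,unit) =?= t,  v =?= n.
Bind y1 := node(t,t,n); no other remaining equation mentions y1.
Occurs check fails: t occurs in node(false,t,unit); the equation t =?= node(false,t,unit) has no finite solution.

NO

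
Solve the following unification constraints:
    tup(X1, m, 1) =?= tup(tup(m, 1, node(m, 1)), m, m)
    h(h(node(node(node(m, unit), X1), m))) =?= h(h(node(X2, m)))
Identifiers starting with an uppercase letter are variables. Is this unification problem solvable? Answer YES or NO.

NO

Decompose tup/3: X1 =?= tup(m, 1, node(m, 1)),  m =?= m,  1 =?= m.
Bind X1 := tup(m, 1, node(m, 1)); substituting into the one remaining equation that mentions X1 gives: h(h(node(node(node(m, unit), tup(m, 1, node(m, 1))), m))) =?= h(h(node(X2, m))).
Delete trivial equation m =?= m.
Clash: constants 1 and m differ; no unifier exists.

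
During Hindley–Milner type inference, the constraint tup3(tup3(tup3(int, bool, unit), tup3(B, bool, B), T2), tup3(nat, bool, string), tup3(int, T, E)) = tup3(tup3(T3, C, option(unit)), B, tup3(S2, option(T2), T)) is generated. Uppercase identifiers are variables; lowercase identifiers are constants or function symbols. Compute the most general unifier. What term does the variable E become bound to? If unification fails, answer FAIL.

option(option(unit))

Decompose tup3/3: tup3(tup3(int, bool, unit), tup3(B, bool, B), T2) = tup3(T3, C, option(unit)),  tup3(nat, bool, string) = B,  tup3(int, T, E) = tup3(S2, option(T2), T).
Decompose tup3/3: tup3(int, bool, unit) = T3,  tup3(B, bool, B) = C,  T2 = option(unit).
Bind T3 := tup3(int, bool, unit); no other remaining equation mentions T3.
Bind C := tup3(B, bool, B); no other remaining equation mentions C.
Bind T2 := option(unit); substituting into the one remaining equation that mentions T2 gives: tup3(int, T, E) = tup3(S2, option(option(unit)), T).
Bind B := tup3(nat, bool, string); no other remaining equation mentions B. Substituting into the earlier binding gives C := tup3(tup3(nat, bool, string), bool, tup3(nat, bool, string)).
Decompose tup3/3: int = S2,  T = option(option(unit)),  E = T.
Bind S2 := int; no other remaining equation mentions S2.
Bind T := option(option(unit)); substituting into the remaining equation gives: E = option(option(unit)).
Bind E := option(option(unit)).
MGU = { T3 ↦ tup3(int, bool, unit), C ↦ tup3(tup3(nat, bool, string), bool, tup3(nat, bool, string)), T2 ↦ option(unit), B ↦ tup3(nat, bool, string), S2 ↦ int, T ↦ option(option(unit)), E ↦ option(option(unit)) }, so E ↦ option(option(unit)).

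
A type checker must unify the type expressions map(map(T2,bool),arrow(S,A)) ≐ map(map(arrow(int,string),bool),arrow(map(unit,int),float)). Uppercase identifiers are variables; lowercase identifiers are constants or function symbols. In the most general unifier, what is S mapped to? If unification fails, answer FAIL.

map(unit,int)

Decompose map/2: map(T2,bool) ≐ map(arrow(int,string),bool),  arrow(S,A) ≐ arrow(map(unit,int),float).
Decompose map/2: T2 ≐ arrow(int,string),  bool ≐ bool.
Bind T2 := arrow(int,string); no other remaining equation mentions T2.
Delete trivial equation bool ≐ bool.
Decompose arrow/2: S ≐ map(unit,int),  A ≐ float.
Bind S := map(unit,int); no other remaining equation mentions S.
Bind A := float.
MGU = { T2 -> arrow(int,string), S -> map(unit,int), A -> float }, so S -> map(unit,int).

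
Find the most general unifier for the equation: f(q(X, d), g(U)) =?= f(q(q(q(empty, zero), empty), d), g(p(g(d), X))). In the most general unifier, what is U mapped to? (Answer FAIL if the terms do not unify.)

p(g(d), q(q(empty, zero), empty))

Decompose f/2: q(X, d) =?= q(q(q(empty, zero), empty), d),  g(U) =?= g(p(g(d), X)).
Decompose q/2: X =?= q(q(empty, zero), empty),  d =?= d.
Bind X := q(q(empty, zero), empty); substituting into the one remaining equation that mentions X gives: g(U) =?= g(p(g(d), q(q(empty, zero), empty))).
Delete trivial equation d =?= d.
Decompose g/1: U =?= p(g(d), q(q(empty, zero), empty)).
Bind U := p(g(d), q(q(empty, zero), empty)).
MGU = { X -> q(q(empty, zero), empty), U -> p(g(d), q(q(empty, zero), empty)) }, so U -> p(g(d), q(q(empty, zero), empty)).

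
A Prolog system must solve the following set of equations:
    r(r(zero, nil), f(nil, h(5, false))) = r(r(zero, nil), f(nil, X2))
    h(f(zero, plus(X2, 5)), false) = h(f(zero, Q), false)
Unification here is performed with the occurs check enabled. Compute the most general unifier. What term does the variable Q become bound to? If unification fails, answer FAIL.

plus(h(5, false), 5)

Decompose r/2: r(zero, nil) = r(zero, nil),  f(nil, h(5, false)) = f(nil, X2).
Delete trivial equation r(zero, nil) = r(zero, nil).
Decompose f/2: nil = nil,  h(5, false) = X2.
Delete trivial equation nil = nil.
Bind X2 := h(5, false); substituting into the remaining equation gives: h(f(zero, plus(h(5, false), 5)), false) = h(f(zero, Q), false).
Decompose h/2: f(zero, plus(h(5, false), 5)) = f(zero, Q),  false = false.
Decompose f/2: zero = zero,  plus(h(5, false), 5) = Q.
Delete trivial equation zero = zero.
Bind Q := plus(h(5, false), 5); no other remaining equation mentions Q.
Delete trivial equation false = false.
MGU = { X2 ↦ h(5, false), Q ↦ plus(h(5, false), 5) }, so Q ↦ plus(h(5, false), 5).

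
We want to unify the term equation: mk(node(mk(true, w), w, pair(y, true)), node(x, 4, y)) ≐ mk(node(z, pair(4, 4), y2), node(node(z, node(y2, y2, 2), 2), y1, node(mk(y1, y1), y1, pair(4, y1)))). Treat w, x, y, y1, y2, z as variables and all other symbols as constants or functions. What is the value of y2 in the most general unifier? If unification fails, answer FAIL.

pair(node(mk(4, 4), 4, pair(4, 4)), true)

Decompose mk/2: node(mk(true, w), w, pair(y, true)) ≐ node(z, pair(4, 4), y2),  node(x, 4, y) ≐ node(node(z, node(y2, y2, 2), 2), y1, node(mk(y1, y1), y1, pair(4, y1))).
Decompose node/3: mk(true, w) ≐ z,  w ≐ pair(4, 4),  pair(y, true) ≐ y2.
Bind z := mk(true, w); substituting into the one remaining equation that mentions z gives: node(x, 4, y) ≐ node(node(mk(true, w), node(y2, y2, 2), 2), y1, node(mk(y1, y1), y1, pair(4, y1))).
Bind w := pair(4, 4); substituting into the one remaining equation that mentions w gives: node(x, 4, y) ≐ node(node(mk(true, pair(4, 4)), node(y2, y2, 2), 2), y1, node(mk(y1, y1), y1, pair(4, y1))). Substituting into the earlier binding gives z := mk(true, pair(4, 4)).
Bind y2 := pair(y, true); substituting into the remaining equation gives: node(x, 4, y) ≐ node(node(mk(true, pair(4, 4)), node(pair(y, true), pair(y, true), 2), 2), y1, node(mk(y1, y1), y1, pair(4, y1))).
Decompose node/3: x ≐ node(mk(true, pair(4, 4)), node(pair(y, true), pair(y, true), 2), 2),  4 ≐ y1,  y ≐ node(mk(y1, y1), y1, pair(4, y1)).
Bind x := node(mk(true, pair(4, 4)), node(pair(y, true), pair(y, true), 2), 2); no other remaining equation mentions x.
Bind y1 := 4; substituting into the remaining equation gives: y ≐ node(mk(4, 4), 4, pair(4, 4)).
Bind y := node(mk(4, 4), 4, pair(4, 4)). Substituting into the earlier bindings gives y2 := pair(node(mk(4, 4), 4, pair(4, 4)), true), x := node(mk(true, pair(4, 4)), node(pair(node(mk(4, 4), 4, pair(4, 4)), true), pair(node(mk(4, 4), 4, pair(4, 4)), true), 2), 2).
MGU = { z := mk(true, pair(4, 4)), w := pair(4, 4), y2 := pair(node(mk(4, 4), 4, pair(4, 4)), true), x := node(mk(true, pair(4, 4)), node(pair(node(mk(4, 4), 4, pair(4, 4)), true), pair(node(mk(4, 4), 4, pair(4, 4)), true), 2), 2), y1 := 4, y := node(mk(4, 4), 4, pair(4, 4)) }, so y2 := pair(node(mk(4, 4), 4, pair(4, 4)), true).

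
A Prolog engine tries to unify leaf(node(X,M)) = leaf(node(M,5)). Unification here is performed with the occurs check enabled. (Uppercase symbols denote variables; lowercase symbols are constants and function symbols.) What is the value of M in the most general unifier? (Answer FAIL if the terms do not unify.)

5

Decompose leaf/1: node(X,M) = node(M,5).
Decompose node/2: X = M,  M = 5.
Bind X := M; no other remaining equation mentions X.
Bind M := 5. Substituting into the earlier binding gives X := 5.
MGU = { X = 5, M = 5 }, so M = 5.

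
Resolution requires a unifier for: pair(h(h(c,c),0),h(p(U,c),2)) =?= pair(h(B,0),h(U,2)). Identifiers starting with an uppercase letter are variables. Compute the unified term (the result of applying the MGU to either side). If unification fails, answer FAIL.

FAIL

Decompose pair/2: h(h(c,c),0) =?= h(B,0),  h(p(U,c),2) =?= h(U,2).
Decompose h/2: h(c,c) =?= B,  0 =?= 0.
Bind B := h(c,c); no other remaining equation mentions B.
Delete trivial equation 0 =?= 0.
Decompose h/2: p(U,c) =?= U,  2 =?= 2.
Occurs check fails: U occurs in p(U,c); the equation U =?= p(U,c) has no finite solution.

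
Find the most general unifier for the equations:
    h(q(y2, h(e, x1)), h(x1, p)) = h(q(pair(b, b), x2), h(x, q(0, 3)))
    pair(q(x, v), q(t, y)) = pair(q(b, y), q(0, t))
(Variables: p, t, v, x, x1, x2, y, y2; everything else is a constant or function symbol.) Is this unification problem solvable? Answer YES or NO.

Decompose h/2: q(y2, h(e, x1)) = q(pair(b, b), x2),  h(x1, p) = h(x, q(0, 3)).
Decompose q/2: y2 = pair(b, b),  h(e, x1) = x2.
Bind y2 := pair(b, b); no other remaining equation mentions y2.
Bind x2 := h(e, x1); no other remaining equation mentions x2.
Decompose h/2: x1 = x,  p = q(0, 3).
Bind x1 := x; no other remaining equation mentions x1. Substituting into the earlier binding gives x2 := h(e, x).
Bind p := q(0, 3); no other remaining equation mentions p.
Decompose pair/2: q(x, v) = q(b, y),  q(t, y) = q(0, t).
Decompose q/2: x = b,  v = y.
Bind x := b; no other remaining equation mentions x. Substituting into the earlier bindings gives x2 := h(e, b), x1 := b.
Bind v := y; no other remaining equation mentions v.
Decompose q/2: t = 0,  y = t.
Bind t := 0; substituting into the remaining equation gives: y = 0.
Bind y := 0. Substituting into the earlier binding gives v := 0.
No equations remain and no clash or occurs-check failure arose, so a unifier exists.

YES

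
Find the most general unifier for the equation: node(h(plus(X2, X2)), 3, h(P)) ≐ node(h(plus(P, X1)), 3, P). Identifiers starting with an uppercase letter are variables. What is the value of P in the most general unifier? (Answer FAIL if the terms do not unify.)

FAIL

Decompose node/3: h(plus(X2, X2)) ≐ h(plus(P, X1)),  3 ≐ 3,  h(P) ≐ P.
Decompose h/1: plus(X2, X2) ≐ plus(P, X1).
Decompose plus/2: X2 ≐ P,  X2 ≐ X1.
Bind X2 := P; substituting into the one remaining equation that mentions X2 gives: P ≐ X1.
Bind P := X1; substituting into the one remaining equation that mentions P gives: h(X1) ≐ X1. Substituting into the earlier binding gives X2 := X1.
Delete trivial equation 3 ≐ 3.
Occurs check fails: X1 occurs in h(X1); the equation X1 ≐ h(X1) has no finite solution.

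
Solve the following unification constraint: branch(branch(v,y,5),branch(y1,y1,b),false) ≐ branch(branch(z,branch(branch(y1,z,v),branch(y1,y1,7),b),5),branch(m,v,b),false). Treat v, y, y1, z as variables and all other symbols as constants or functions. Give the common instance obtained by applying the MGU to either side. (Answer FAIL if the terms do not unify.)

Decompose branch/3: branch(v,y,5) ≐ branch(z,branch(branch(y1,z,v),branch(y1,y1,7),b),5),  branch(y1,y1,b) ≐ branch(m,v,b),  false ≐ false.
Decompose branch/3: v ≐ z,  y ≐ branch(branch(y1,z,v),branch(y1,y1,7),b),  5 ≐ 5.
Bind v := z; substituting into the 2 remaining equations that mention v gives: y ≐ branch(branch(y1,z,z),branch(y1,y1,7),b),  branch(y1,y1,b) ≐ branch(m,z,b).
Bind y := branch(branch(y1,z,z),branch(y1,y1,7),b); no other remaining equation mentions y.
Delete trivial equation 5 ≐ 5.
Decompose branch/3: y1 ≐ m,  y1 ≐ z,  b ≐ b.
Bind y1 := m; substituting into the one remaining equation that mentions y1 gives: m ≐ z. Substituting into the earlier binding gives y := branch(branch(m,z,z),branch(m,m,7),b).
Bind z := m; no other remaining equation mentions z. Substituting into the earlier bindings gives v := m, y := branch(branch(m,m,m),branch(m,m,7),b).
Delete trivial equation b ≐ b.
Delete trivial equation false ≐ false.
Applying the MGU to either side gives branch(branch(m,branch(branch(m,m,m),branch(m,m,7),b),5),branch(m,m,b),false).

branch(branch(m,branch(branch(m,m,m),branch(m,m,7),b),5),branch(m,m,b),false)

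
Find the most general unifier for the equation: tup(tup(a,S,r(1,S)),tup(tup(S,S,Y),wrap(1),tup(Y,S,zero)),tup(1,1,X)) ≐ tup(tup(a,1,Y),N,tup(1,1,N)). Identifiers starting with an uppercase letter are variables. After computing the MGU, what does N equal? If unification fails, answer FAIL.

tup(tup(1,1,r(1,1)),wrap(1),tup(r(1,1),1,zero))

Decompose tup/3: tup(a,S,r(1,S)) ≐ tup(a,1,Y),  tup(tup(S,S,Y),wrap(1),tup(Y,S,zero)) ≐ N,  tup(1,1,X) ≐ tup(1,1,N).
Decompose tup/3: a ≐ a,  S ≐ 1,  r(1,S) ≐ Y.
Delete trivial equation a ≐ a.
Bind S := 1; substituting into the 2 remaining equations that mention S gives: r(1,1) ≐ Y,  tup(tup(1,1,Y),wrap(1),tup(Y,1,zero)) ≐ N.
Bind Y := r(1,1); substituting into the one remaining equation that mentions Y gives: tup(tup(1,1,r(1,1)),wrap(1),tup(r(1,1),1,zero)) ≐ N.
Bind N := tup(tup(1,1,r(1,1)),wrap(1),tup(r(1,1),1,zero)); substituting into the remaining equation gives: tup(1,1,X) ≐ tup(1,1,tup(tup(1,1,r(1,1)),wrap(1),tup(r(1,1),1,zero))).
Decompose tup/3: 1 ≐ 1,  1 ≐ 1,  X ≐ tup(tup(1,1,r(1,1)),wrap(1),tup(r(1,1),1,zero)).
Delete trivial equation 1 ≐ 1.
Delete trivial equation 1 ≐ 1.
Bind X := tup(tup(1,1,r(1,1)),wrap(1),tup(r(1,1),1,zero)).
MGU = { S -> 1, Y -> r(1,1), N -> tup(tup(1,1,r(1,1)),wrap(1),tup(r(1,1),1,zero)), X -> tup(tup(1,1,r(1,1)),wrap(1),tup(r(1,1),1,zero)) }, so N -> tup(tup(1,1,r(1,1)),wrap(1),tup(r(1,1),1,zero)).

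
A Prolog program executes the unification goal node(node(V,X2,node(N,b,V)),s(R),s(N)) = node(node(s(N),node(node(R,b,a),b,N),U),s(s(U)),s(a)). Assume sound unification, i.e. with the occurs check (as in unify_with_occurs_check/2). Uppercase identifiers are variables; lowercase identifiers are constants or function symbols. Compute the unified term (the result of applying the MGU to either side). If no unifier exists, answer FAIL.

Decompose node/3: node(V,X2,node(N,b,V)) = node(s(N),node(node(R,b,a),b,N),U),  s(R) = s(s(U)),  s(N) = s(a).
Decompose node/3: V = s(N),  X2 = node(node(R,b,a),b,N),  node(N,b,V) = U.
Bind V := s(N); substituting into the one remaining equation that mentions V gives: node(N,b,s(N)) = U.
Bind X2 := node(node(R,b,a),b,N); no other remaining equation mentions X2.
Bind U := node(N,b,s(N)); substituting into the one remaining equation that mentions U gives: s(R) = s(s(node(N,b,s(N)))).
Decompose s/1: R = s(node(N,b,s(N))).
Bind R := s(node(N,b,s(N))); no other remaining equation mentions R. Substituting into the earlier binding gives X2 := node(node(s(node(N,b,s(N))),b,a),b,N).
Decompose s/1: N = a.
Bind N := a. Substituting into the earlier bindings gives V := s(a), X2 := node(node(s(node(a,b,s(a))),b,a),b,a), U := node(a,b,s(a)), R := s(node(a,b,s(a))).
Applying the MGU to either side gives node(node(s(a),node(node(s(node(a,b,s(a))),b,a),b,a),node(a,b,s(a))),s(s(node(a,b,s(a)))),s(a)).

node(node(s(a),node(node(s(node(a,b,s(a))),b,a),b,a),node(a,b,s(a))),s(s(node(a,b,s(a)))),s(a))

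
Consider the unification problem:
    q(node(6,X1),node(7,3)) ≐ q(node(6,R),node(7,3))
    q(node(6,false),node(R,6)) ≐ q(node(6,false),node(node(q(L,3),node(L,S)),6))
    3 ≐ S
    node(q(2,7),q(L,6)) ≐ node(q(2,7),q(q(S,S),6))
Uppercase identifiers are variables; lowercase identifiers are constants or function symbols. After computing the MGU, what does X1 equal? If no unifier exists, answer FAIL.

Decompose q/2: node(6,X1) ≐ node(6,R),  node(7,3) ≐ node(7,3).
Decompose node/2: 6 ≐ 6,  X1 ≐ R.
Delete trivial equation 6 ≐ 6.
Bind X1 := R; no other remaining equation mentions X1.
Delete trivial equation node(7,3) ≐ node(7,3).
Decompose q/2: node(6,false) ≐ node(6,false),  node(R,6) ≐ node(node(q(L,3),node(L,S)),6).
Delete trivial equation node(6,false) ≐ node(6,false).
Decompose node/2: R ≐ node(q(L,3),node(L,S)),  6 ≐ 6.
Bind R := node(q(L,3),node(L,S)); no other remaining equation mentions R. Substituting into the earlier binding gives X1 := node(q(L,3),node(L,S)).
Delete trivial equation 6 ≐ 6.
Bind S := 3; substituting into the remaining equation gives: node(q(2,7),q(L,6)) ≐ node(q(2,7),q(q(3,3),6)). Substituting into the earlier bindings gives X1 := node(q(L,3),node(L,3)), R := node(q(L,3),node(L,3)).
Decompose node/2: q(2,7) ≐ q(2,7),  q(L,6) ≐ q(q(3,3),6).
Delete trivial equation q(2,7) ≐ q(2,7).
Decompose q/2: L ≐ q(3,3),  6 ≐ 6.
Bind L := q(3,3); no other remaining equation mentions L. Substituting into the earlier bindings gives X1 := node(q(q(3,3),3),node(q(3,3),3)), R := node(q(q(3,3),3),node(q(3,3),3)).
Delete trivial equation 6 ≐ 6.
MGU = { X1 -> node(q(q(3,3),3),node(q(3,3),3)), R -> node(q(q(3,3),3),node(q(3,3),3)), S -> 3, L -> q(3,3) }, so X1 -> node(q(q(3,3),3),node(q(3,3),3)).

node(q(q(3,3),3),node(q(3,3),3))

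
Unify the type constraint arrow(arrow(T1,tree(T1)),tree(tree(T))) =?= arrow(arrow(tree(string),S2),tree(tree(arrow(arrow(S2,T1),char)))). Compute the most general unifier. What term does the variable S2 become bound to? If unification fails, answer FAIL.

Decompose arrow/2: arrow(T1,tree(T1)) =?= arrow(tree(string),S2),  tree(tree(T)) =?= tree(tree(arrow(arrow(S2,T1),char))).
Decompose arrow/2: T1 =?= tree(string),  tree(T1) =?= S2.
Bind T1 := tree(string); substituting into the remaining equations gives: tree(tree(string)) =?= S2,  tree(tree(T)) =?= tree(tree(arrow(arrow(S2,tree(string)),char))).
Bind S2 := tree(tree(string)); substituting into the remaining equation gives: tree(tree(T)) =?= tree(tree(arrow(arrow(tree(tree(string)),tree(string)),char))).
Decompose tree/1: tree(T) =?= tree(arrow(arrow(tree(tree(string)),tree(string)),char)).
Decompose tree/1: T =?= arrow(arrow(tree(tree(string)),tree(string)),char).
Bind T := arrow(arrow(tree(tree(string)),tree(string)),char).
MGU = { T1 ↦ tree(string), S2 ↦ tree(tree(string)), T ↦ arrow(arrow(tree(tree(string)),tree(string)),char) }, so S2 ↦ tree(tree(string)).

tree(tree(string))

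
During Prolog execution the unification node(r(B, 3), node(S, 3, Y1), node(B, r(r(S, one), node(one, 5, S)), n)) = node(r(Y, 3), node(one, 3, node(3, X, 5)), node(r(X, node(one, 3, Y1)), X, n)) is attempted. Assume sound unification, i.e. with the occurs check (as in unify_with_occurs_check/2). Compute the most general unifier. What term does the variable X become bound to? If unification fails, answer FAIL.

Decompose node/3: r(B, 3) = r(Y, 3),  node(S, 3, Y1) = node(one, 3, node(3, X, 5)),  node(B, r(r(S, one), node(one, 5, S)), n) = node(r(X, node(one, 3, Y1)), X, n).
Decompose r/2: B = Y,  3 = 3.
Bind B := Y; substituting into the one remaining equation that mentions B gives: node(Y, r(r(S, one), node(one, 5, S)), n) = node(r(X, node(one, 3, Y1)), X, n).
Delete trivial equation 3 = 3.
Decompose node/3: S = one,  3 = 3,  Y1 = node(3, X, 5).
Bind S := one; substituting into the one remaining equation that mentions S gives: node(Y, r(r(one, one), node(one, 5, one)), n) = node(r(X, node(one, 3, Y1)), X, n).
Delete trivial equation 3 = 3.
Bind Y1 := node(3, X, 5); substituting into the remaining equation gives: node(Y, r(r(one, one), node(one, 5, one)), n) = node(r(X, node(one, 3, node(3, X, 5))), X, n).
Decompose node/3: Y = r(X, node(one, 3, node(3, X, 5))),  r(r(one, one), node(one, 5, one)) = X,  n = n.
Bind Y := r(X, node(one, 3, node(3, X, 5))); no other remaining equation mentions Y. Substituting into the earlier binding gives B := r(X, node(one, 3, node(3, X, 5))).
Bind X := r(r(one, one), node(one, 5, one)); no other remaining equation mentions X. Substituting into the earlier bindings gives B := r(r(r(one, one), node(one, 5, one)), node(one, 3, node(3, r(r(one, one), node(one, 5, one)), 5))), Y1 := node(3, r(r(one, one), node(one, 5, one)), 5), Y := r(r(r(one, one), node(one, 5, one)), node(one, 3, node(3, r(r(one, one), node(one, 5, one)), 5))).
Delete trivial equation n = n.
MGU = { B ↦ r(r(r(one, one), node(one, 5, one)), node(one, 3, node(3, r(r(one, one), node(one, 5, one)), 5))), S ↦ one, Y1 ↦ node(3, r(r(one, one), node(one, 5, one)), 5), Y ↦ r(r(r(one, one), node(one, 5, one)), node(one, 3, node(3, r(r(one, one), node(one, 5, one)), 5))), X ↦ r(r(one, one), node(one, 5, one)) }, so X ↦ r(r(one, one), node(one, 5, one)).

r(r(one, one), node(one, 5, one))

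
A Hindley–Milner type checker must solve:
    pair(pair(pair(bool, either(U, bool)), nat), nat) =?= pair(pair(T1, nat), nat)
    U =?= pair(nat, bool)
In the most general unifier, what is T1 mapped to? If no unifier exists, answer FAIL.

Decompose pair/2: pair(pair(bool, either(U, bool)), nat) =?= pair(T1, nat),  nat =?= nat.
Decompose pair/2: pair(bool, either(U, bool)) =?= T1,  nat =?= nat.
Bind T1 := pair(bool, either(U, bool)); no other remaining equation mentions T1.
Delete trivial equation nat =?= nat.
Delete trivial equation nat =?= nat.
Bind U := pair(nat, bool). Substituting into the earlier binding gives T1 := pair(bool, either(pair(nat, bool), bool)).
MGU = { T1 ↦ pair(bool, either(pair(nat, bool), bool)), U ↦ pair(nat, bool) }, so T1 ↦ pair(bool, either(pair(nat, bool), bool)).

pair(bool, either(pair(nat, bool), bool))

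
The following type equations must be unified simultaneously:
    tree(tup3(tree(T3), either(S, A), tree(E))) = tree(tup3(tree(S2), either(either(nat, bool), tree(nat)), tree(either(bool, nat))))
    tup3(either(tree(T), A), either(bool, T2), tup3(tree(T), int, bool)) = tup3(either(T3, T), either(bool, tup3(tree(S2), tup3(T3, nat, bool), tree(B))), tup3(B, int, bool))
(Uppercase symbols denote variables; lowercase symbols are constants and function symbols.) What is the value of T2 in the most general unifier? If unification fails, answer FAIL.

Decompose tree/1: tup3(tree(T3), either(S, A), tree(E)) = tup3(tree(S2), either(either(nat, bool), tree(nat)), tree(either(bool, nat))).
Decompose tup3/3: tree(T3) = tree(S2),  either(S, A) = either(either(nat, bool), tree(nat)),  tree(E) = tree(either(bool, nat)).
Decompose tree/1: T3 = S2.
Bind T3 := S2; substituting into the one remaining equation that mentions T3 gives: tup3(either(tree(T), A), either(bool, T2), tup3(tree(T), int, bool)) = tup3(either(S2, T), either(bool, tup3(tree(S2), tup3(S2, nat, bool), tree(B))), tup3(B, int, bool)).
Decompose either/2: S = either(nat, bool),  A = tree(nat).
Bind S := either(nat, bool); no other remaining equation mentions S.
Bind A := tree(nat); substituting into the one remaining equation that mentions A gives: tup3(either(tree(T), tree(nat)), either(bool, T2), tup3(tree(T), int, bool)) = tup3(either(S2, T), either(bool, tup3(tree(S2), tup3(S2, nat, bool), tree(B))), tup3(B, int, bool)).
Decompose tree/1: E = either(bool, nat).
Bind E := either(bool, nat); no other remaining equation mentions E.
Decompose tup3/3: either(tree(T), tree(nat)) = either(S2, T),  either(bool, T2) = either(bool, tup3(tree(S2), tup3(S2, nat, bool), tree(B))),  tup3(tree(T), int, bool) = tup3(B, int, bool).
Decompose either/2: tree(T) = S2,  tree(nat) = T.
Bind S2 := tree(T); substituting into the one remaining equation that mentions S2 gives: either(bool, T2) = either(bool, tup3(tree(tree(T)), tup3(tree(T), nat, bool), tree(B))). Substituting into the earlier binding gives T3 := tree(T).
Bind T := tree(nat); substituting into the remaining equations gives: either(bool, T2) = either(bool, tup3(tree(tree(tree(nat))), tup3(tree(tree(nat)), nat, bool), tree(B))),  tup3(tree(tree(nat)), int, bool) = tup3(B, int, bool). Substituting into the earlier bindings gives T3 := tree(tree(nat)), S2 := tree(tree(nat)).
Decompose either/2: bool = bool,  T2 = tup3(tree(tree(tree(nat))), tup3(tree(tree(nat)), nat, bool), tree(B)).
Delete trivial equation bool = bool.
Bind T2 := tup3(tree(tree(tree(nat))), tup3(tree(tree(nat)), nat, bool), tree(B)); no other remaining equation mentions T2.
Decompose tup3/3: tree(tree(nat)) = B,  int = int,  bool = bool.
Bind B := tree(tree(nat)); no other remaining equation mentions B. Substituting into the earlier binding gives T2 := tup3(tree(tree(tree(nat))), tup3(tree(tree(nat)), nat, bool), tree(tree(tree(nat)))).
Delete trivial equation int = int.
Delete trivial equation bool = bool.
MGU = { T3 -> tree(tree(nat)), S -> either(nat, bool), A -> tree(nat), E -> either(bool, nat), S2 -> tree(tree(nat)), T -> tree(nat), T2 -> tup3(tree(tree(tree(nat))), tup3(tree(tree(nat)), nat, bool), tree(tree(tree(nat)))), B -> tree(tree(nat)) }, so T2 -> tup3(tree(tree(tree(nat))), tup3(tree(tree(nat)), nat, bool), tree(tree(tree(nat)))).

tup3(tree(tree(tree(nat))), tup3(tree(tree(nat)), nat, bool), tree(tree(tree(nat))))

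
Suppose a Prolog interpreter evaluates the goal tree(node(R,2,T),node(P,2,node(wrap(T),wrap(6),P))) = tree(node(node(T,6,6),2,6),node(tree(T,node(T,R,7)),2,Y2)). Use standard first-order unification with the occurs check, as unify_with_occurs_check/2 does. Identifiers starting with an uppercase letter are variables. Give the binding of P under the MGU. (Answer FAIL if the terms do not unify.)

Decompose tree/2: node(R,2,T) = node(node(T,6,6),2,6),  node(P,2,node(wrap(T),wrap(6),P)) = node(tree(T,node(T,R,7)),2,Y2).
Decompose node/3: R = node(T,6,6),  2 = 2,  T = 6.
Bind R := node(T,6,6); substituting into the one remaining equation that mentions R gives: node(P,2,node(wrap(T),wrap(6),P)) = node(tree(T,node(T,node(T,6,6),7)),2,Y2).
Delete trivial equation 2 = 2.
Bind T := 6; substituting into the remaining equation gives: node(P,2,node(wrap(6),wrap(6),P)) = node(tree(6,node(6,node(6,6,6),7)),2,Y2). Substituting into the earlier binding gives R := node(6,6,6).
Decompose node/3: P = tree(6,node(6,node(6,6,6),7)),  2 = 2,  node(wrap(6),wrap(6),P) = Y2.
Bind P := tree(6,node(6,node(6,6,6),7)); substituting into the one remaining equation that mentions P gives: node(wrap(6),wrap(6),tree(6,node(6,node(6,6,6),7))) = Y2.
Delete trivial equation 2 = 2.
Bind Y2 := node(wrap(6),wrap(6),tree(6,node(6,node(6,6,6),7))).
MGU = { R = node(6,6,6), T = 6, P = tree(6,node(6,node(6,6,6),7)), Y2 = node(wrap(6),wrap(6),tree(6,node(6,node(6,6,6),7))) }, so P = tree(6,node(6,node(6,6,6),7)).

tree(6,node(6,node(6,6,6),7))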